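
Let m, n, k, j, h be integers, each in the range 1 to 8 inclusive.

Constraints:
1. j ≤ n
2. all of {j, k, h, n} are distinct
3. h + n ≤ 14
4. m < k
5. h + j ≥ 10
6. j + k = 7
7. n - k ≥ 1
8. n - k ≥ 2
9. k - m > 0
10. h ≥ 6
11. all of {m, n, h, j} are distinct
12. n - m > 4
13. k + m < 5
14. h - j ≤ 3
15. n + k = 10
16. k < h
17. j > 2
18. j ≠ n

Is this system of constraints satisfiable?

Satisfiable

Setting (m, n, k, j, h) = (1, 7, 3, 4, 6) satisfies everything: constraint 3: h + n = 13; constraint 5: h + j = 10; constraint 6: j + k = 7, and the others follow.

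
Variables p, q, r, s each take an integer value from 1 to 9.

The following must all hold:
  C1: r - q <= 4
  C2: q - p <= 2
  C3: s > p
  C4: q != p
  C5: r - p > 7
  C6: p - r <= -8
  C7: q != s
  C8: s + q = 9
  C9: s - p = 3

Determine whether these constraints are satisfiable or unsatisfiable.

Unsatisfiable

Constraints 1, 2, and 6 give p − q ≥ -2, q − r ≥ -4, r − p ≥ 8.
Adding all 3 inequalities: the left sides telescope to 0, and the right sides sum to (-2) + (-4) + 8 = 2. So 0 ≥ 2, which is false.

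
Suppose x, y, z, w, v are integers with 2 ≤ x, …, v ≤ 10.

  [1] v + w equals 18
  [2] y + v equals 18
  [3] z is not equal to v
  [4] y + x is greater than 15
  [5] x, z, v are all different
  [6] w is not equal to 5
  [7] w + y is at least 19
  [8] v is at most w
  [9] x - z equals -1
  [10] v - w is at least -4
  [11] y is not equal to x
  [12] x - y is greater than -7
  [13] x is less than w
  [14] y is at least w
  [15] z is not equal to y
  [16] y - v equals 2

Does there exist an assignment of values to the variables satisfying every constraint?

One satisfying assignment is x = 6, y = 10, z = 7, w = 10, v = 8.
For the less obvious constraints — constraint 1: v + w = 18; constraint 2: y + v = 18; constraint 4: y + x = 16 — and the others hold by inspection.

Satisfiable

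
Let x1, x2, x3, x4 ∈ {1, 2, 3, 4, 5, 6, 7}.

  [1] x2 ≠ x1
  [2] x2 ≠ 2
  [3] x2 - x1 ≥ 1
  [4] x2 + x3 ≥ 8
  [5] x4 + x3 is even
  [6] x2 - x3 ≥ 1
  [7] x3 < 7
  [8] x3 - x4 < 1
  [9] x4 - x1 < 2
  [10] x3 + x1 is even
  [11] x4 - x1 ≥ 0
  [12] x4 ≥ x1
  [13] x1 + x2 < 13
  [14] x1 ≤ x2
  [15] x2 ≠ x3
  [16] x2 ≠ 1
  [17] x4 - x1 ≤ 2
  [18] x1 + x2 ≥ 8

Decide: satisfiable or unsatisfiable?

Satisfiable

Setting (x1, x2, x3, x4) = (5, 6, 3, 5) satisfies everything: constraint 3: x2 - x1 = 1; constraint 4: x2 + x3 = 9; constraint 6: x2 - x3 = 3, and the others follow.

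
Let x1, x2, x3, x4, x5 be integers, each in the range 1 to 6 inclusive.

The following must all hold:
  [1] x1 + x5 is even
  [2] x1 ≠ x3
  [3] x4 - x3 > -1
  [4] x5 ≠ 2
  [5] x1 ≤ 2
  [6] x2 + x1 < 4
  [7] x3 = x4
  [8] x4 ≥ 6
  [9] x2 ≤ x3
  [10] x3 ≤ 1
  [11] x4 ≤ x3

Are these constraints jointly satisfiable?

Unsatisfiable

From constraint 8: x4 ≥ 6. From constraints 10 and 11: x4 ≤ x3 and x3 ≤ 1, so x4 ≤ 1. But 1 < 6, so no value of x4 works.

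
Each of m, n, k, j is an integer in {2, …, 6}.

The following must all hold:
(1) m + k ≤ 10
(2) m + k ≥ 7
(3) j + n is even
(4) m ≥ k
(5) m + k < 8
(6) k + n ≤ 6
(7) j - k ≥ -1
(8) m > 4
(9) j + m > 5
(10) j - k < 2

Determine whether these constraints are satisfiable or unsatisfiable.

Satisfiable

One satisfying assignment is m = 5, n = 2, k = 2, j = 2.
For the less obvious constraints — constraint 1: m + k = 7; constraint 2: m + k = 7; constraint 5: m + k = 7 — and the others hold by inspection.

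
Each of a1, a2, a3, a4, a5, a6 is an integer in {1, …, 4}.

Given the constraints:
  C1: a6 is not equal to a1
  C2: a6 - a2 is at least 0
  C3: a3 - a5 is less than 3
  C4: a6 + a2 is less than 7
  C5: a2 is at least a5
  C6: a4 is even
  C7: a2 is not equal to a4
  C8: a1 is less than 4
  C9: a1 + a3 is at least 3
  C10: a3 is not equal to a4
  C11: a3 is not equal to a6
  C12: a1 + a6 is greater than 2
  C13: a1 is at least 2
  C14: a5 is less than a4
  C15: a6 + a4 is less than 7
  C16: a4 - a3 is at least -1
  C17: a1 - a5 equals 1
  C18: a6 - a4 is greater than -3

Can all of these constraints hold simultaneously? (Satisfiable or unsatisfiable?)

Satisfiable

The assignment a1 = 3, a2 = 2, a3 = 3, a4 = 4, a5 = 2, a6 = 2 works:
  constraint 2 holds since a6 - a2 = 0.
  constraint 3 holds since a3 - a5 = 1.
The rest check out directly.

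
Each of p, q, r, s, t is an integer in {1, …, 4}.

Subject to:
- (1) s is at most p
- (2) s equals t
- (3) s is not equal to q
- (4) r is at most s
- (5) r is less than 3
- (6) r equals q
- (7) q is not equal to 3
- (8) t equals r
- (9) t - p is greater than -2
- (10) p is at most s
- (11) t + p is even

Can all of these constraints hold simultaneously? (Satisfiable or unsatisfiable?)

From constraints 2, 6, and 8, s = t = r = q, so s = q. But constraint 3 says s ≠ q. Contradiction.

Unsatisfiable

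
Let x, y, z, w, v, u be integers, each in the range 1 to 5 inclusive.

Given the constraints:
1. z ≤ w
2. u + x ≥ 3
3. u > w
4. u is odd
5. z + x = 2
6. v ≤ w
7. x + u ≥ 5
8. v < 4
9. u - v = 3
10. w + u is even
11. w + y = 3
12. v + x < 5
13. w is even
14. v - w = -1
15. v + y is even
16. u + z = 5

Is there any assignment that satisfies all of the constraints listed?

Constraint 13 makes w even and constraint 4 makes u odd, so w + u must be odd. Constraint 10 says w + u is even — contradiction.

Unsatisfiable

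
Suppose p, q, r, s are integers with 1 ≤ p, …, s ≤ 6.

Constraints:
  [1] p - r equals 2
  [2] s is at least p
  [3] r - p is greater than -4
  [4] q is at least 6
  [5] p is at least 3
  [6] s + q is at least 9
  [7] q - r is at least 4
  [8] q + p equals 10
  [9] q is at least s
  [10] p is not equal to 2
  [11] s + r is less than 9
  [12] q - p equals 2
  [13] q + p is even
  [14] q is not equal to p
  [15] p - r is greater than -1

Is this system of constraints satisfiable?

Satisfiable

Take p = 4, q = 6, r = 2, s = 5. Then constraint 1: p - r = 2; constraint 3: r - p = -2, and every other listed constraint is also met.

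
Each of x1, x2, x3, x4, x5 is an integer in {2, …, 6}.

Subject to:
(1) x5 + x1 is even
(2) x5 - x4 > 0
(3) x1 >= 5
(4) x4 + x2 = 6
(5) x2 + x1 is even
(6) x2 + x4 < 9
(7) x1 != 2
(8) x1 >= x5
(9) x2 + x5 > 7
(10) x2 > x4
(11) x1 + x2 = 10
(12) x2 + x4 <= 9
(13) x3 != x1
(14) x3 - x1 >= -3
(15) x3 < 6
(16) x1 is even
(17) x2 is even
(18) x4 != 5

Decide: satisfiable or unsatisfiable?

Take x1 = 6, x2 = 4, x3 = 3, x4 = 2, x5 = 4. Then constraint 2: x5 - x4 = 2; constraint 4: x4 + x2 = 6; constraint 6: x2 + x4 = 6, and every other listed constraint is also met.

Satisfiable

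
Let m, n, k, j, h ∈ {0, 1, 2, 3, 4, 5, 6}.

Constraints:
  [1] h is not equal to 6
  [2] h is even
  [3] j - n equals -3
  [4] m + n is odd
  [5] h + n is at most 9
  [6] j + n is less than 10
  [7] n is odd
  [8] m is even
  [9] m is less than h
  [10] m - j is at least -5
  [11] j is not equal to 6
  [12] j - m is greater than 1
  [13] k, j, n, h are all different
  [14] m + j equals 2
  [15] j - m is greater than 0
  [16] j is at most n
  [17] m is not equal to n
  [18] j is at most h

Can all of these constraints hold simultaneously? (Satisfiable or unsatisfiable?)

One satisfying assignment is m = 0, n = 5, k = 3, j = 2, h = 4.
For the less obvious constraints — constraint 3: j - n = -3; constraint 5: h + n = 9 — and the others hold by inspection.

Satisfiable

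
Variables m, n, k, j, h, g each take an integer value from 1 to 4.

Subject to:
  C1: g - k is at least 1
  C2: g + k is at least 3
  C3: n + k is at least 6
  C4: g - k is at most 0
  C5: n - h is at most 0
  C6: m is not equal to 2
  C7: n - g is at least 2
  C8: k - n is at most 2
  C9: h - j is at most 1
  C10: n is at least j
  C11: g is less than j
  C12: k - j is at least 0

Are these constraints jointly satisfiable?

Unsatisfiable

Constraints 1, 5, 7, 9, and 12 give g − k ≥ 1, k − j ≥ 0, j − h ≥ -1, h − n ≥ 0, n − g ≥ 2.
Adding all 5 inequalities: the left sides telescope to 0, and the right sides sum to 1 + 0 + (-1) + 0 + 2 = 2. So 0 ≥ 2, which is false.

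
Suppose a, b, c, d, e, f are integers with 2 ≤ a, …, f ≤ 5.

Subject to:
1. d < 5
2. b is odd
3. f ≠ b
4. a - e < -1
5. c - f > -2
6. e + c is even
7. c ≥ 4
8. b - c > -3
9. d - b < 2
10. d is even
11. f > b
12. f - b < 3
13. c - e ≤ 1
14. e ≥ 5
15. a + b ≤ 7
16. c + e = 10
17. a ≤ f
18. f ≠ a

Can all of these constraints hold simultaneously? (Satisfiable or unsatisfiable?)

One satisfying assignment is a = 2, b = 3, c = 5, d = 2, e = 5, f = 5.
For the less obvious constraints — constraint 4: a - e = -3; constraint 5: c - f = 0; constraint 8: b - c = -2 — and the others hold by inspection.

Satisfiable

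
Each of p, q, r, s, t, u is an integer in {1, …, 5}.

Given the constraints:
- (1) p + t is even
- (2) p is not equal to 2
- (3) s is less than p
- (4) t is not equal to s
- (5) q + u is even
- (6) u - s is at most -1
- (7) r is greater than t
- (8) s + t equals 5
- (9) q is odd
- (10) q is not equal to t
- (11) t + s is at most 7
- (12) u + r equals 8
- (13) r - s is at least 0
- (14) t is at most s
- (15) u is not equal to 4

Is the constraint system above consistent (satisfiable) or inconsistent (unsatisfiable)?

Satisfiable

The assignment p = 5, q = 3, r = 5, s = 4, t = 1, u = 3 works:
  constraint 6 holds since u - s = -1.
  constraint 8 holds since s + t = 5.
The rest check out directly.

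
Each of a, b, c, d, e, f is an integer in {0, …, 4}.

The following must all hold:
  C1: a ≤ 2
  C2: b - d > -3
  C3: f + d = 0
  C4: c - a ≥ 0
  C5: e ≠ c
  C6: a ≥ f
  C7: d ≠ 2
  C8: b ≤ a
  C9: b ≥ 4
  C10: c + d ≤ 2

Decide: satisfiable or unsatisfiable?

From constraint 9: b ≥ 4. From constraints 1 and 8: b ≤ a and a ≤ 2, so b ≤ 2. But 2 < 4, so no value of b works.

Unsatisfiable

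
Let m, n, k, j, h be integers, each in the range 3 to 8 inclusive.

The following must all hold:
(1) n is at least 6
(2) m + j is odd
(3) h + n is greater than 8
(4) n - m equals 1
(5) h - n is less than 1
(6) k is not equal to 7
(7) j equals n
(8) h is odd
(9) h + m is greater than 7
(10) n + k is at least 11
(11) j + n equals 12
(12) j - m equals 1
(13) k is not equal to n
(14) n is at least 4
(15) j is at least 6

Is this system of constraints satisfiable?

Satisfiable

One satisfying assignment is m = 5, n = 6, k = 5, j = 6, h = 5.
For the less obvious constraints — constraint 3: h + n = 11; constraint 4: n - m = 1 — and the others hold by inspection.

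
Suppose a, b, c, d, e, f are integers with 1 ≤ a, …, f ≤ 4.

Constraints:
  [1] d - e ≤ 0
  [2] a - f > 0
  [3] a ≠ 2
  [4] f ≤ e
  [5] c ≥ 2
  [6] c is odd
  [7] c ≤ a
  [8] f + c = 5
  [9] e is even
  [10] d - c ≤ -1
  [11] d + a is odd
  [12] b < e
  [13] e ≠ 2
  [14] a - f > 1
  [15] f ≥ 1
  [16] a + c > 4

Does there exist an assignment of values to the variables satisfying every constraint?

Satisfiable

Take a = 4, b = 2, c = 3, d = 1, e = 4, f = 2. Then constraint 1: d - e = -3; constraint 2: a - f = 2; constraint 8: f + c = 5, and every other listed constraint is also met.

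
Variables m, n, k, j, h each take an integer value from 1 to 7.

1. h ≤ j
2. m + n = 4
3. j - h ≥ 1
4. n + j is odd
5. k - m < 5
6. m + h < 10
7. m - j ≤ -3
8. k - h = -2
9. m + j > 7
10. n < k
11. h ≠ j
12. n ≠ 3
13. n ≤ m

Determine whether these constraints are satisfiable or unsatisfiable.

Try m = 2, n = 2, k = 4, j = 7, h = 6.
Check constraint 2: m + n = 4; constraint 3: j - h = 1. The remaining constraints are straightforward to verify.

Satisfiable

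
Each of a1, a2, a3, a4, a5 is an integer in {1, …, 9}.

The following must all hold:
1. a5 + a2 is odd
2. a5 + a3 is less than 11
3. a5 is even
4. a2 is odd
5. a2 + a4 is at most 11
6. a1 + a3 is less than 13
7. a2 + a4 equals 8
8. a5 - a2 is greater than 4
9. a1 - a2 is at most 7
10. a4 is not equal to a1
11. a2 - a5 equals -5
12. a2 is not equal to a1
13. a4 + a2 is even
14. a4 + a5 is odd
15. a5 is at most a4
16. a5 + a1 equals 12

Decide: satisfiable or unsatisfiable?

One satisfying assignment is a1 = 6, a2 = 1, a3 = 4, a4 = 7, a5 = 6.
For the less obvious constraints — constraint 2: a5 + a3 = 10; constraint 5: a2 + a4 = 8; constraint 6: a1 + a3 = 10 — and the others hold by inspection.

Satisfiable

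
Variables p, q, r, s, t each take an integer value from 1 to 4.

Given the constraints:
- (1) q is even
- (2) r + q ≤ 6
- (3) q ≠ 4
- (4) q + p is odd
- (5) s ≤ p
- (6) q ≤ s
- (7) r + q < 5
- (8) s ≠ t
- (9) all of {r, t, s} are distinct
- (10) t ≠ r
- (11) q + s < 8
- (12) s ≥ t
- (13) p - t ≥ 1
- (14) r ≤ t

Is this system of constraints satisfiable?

Take p = 3, q = 2, r = 1, s = 3, t = 2. Then constraint 2: r + q = 3; constraint 7: r + q = 3; constraint 11: q + s = 5, and every other listed constraint is also met.

Satisfiable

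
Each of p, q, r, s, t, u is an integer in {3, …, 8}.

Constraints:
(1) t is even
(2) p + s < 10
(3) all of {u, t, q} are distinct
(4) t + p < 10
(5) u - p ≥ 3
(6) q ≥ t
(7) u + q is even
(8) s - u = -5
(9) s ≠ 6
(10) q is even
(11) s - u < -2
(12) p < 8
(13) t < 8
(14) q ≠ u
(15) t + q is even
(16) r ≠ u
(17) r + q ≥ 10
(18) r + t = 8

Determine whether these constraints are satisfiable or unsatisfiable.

Satisfiable

The assignment p = 5, q = 6, r = 4, s = 3, t = 4, u = 8 works:
  constraint 2 holds since p + s = 8.
  constraint 4 holds since t + p = 9.
The rest check out directly.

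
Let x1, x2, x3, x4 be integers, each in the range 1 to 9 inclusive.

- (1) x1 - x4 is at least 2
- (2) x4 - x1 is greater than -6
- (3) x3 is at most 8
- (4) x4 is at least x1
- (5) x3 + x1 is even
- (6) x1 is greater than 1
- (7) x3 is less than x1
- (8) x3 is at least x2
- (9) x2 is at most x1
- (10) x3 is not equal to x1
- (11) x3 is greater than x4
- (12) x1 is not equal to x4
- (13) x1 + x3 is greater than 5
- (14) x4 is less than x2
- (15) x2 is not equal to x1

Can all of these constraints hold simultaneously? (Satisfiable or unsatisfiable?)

Constraints 4, 7, 8, and 14 give x3 < x1, x1 ≤ x4, x4 < x2, x2 ≤ x3. Chaining: x3 < x1 ≤ x4 < x2 ≤ x3, which forces x3 < x3 — impossible.

Unsatisfiable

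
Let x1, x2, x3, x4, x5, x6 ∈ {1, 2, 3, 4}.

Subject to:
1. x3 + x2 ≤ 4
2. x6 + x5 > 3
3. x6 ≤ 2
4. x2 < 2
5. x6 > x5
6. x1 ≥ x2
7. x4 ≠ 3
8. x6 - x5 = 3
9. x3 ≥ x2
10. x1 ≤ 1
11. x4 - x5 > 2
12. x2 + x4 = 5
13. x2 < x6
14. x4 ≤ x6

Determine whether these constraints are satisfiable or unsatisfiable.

From constraints 6 and 10: x2 ≤ x1 ≤ 1. From constraints 3 and 14: x4 ≤ x6 ≤ 2. Hence x2 + x4 ≤ 3. But constraint 12 requires x2 + x4 = 5, and 5 > 3. Contradiction.

Unsatisfiable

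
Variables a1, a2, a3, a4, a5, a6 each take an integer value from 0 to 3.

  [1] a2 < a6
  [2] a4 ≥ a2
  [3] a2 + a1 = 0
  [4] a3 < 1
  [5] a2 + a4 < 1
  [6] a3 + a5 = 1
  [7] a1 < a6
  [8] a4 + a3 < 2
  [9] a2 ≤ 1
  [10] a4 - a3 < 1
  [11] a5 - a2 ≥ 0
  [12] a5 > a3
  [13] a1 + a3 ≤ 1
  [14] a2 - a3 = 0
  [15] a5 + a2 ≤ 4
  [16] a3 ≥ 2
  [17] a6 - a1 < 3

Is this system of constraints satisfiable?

Unsatisfiable

From constraint 16: a3 ≥ 2. From constraint 4: a3 ≤ 0. But 0 < 2, so no value of a3 works.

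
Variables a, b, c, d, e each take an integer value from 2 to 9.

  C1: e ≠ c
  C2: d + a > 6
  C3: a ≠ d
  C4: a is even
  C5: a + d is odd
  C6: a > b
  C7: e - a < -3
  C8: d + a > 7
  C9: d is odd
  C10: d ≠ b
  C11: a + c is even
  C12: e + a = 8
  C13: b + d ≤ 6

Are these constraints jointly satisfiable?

Satisfiable

Take a = 6, b = 2, c = 8, d = 3, e = 2. Then constraint 2: d + a = 9; constraint 7: e - a = -4, and every other listed constraint is also met.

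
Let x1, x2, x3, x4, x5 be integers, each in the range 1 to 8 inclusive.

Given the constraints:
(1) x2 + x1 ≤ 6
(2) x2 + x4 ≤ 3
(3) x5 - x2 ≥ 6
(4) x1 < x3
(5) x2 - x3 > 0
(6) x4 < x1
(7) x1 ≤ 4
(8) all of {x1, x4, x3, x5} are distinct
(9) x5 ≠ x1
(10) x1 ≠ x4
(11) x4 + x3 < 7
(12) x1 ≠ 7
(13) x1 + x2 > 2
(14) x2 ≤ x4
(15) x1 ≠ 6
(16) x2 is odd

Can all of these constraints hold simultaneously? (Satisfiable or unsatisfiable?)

Unsatisfiable

Constraints 4, 5, 6, and 14 give x3 < x2, x2 ≤ x4, x4 < x1, x1 < x3. Chaining: x3 < x2 ≤ x4 < x1 < x3, which forces x3 < x3 — impossible.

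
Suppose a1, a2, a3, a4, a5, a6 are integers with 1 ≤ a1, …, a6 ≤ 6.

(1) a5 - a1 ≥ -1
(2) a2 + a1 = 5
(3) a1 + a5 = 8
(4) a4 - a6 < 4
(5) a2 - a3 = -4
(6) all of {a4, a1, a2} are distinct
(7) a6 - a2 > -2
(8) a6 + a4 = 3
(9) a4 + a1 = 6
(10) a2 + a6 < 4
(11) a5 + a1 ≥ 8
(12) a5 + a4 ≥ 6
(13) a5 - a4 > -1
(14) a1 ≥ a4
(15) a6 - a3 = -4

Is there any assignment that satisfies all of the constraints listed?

One satisfying assignment is a1 = 4, a2 = 1, a3 = 5, a4 = 2, a5 = 4, a6 = 1.
For the less obvious constraints — constraint 1: a5 - a1 = 0; constraint 2: a2 + a1 = 5 — and the others hold by inspection.

Satisfiable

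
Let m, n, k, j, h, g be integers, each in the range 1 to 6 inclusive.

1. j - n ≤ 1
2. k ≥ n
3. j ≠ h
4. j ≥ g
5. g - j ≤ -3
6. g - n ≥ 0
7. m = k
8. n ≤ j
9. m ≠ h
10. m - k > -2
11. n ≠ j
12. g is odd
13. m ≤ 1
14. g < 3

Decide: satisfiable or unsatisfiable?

Unsatisfiable

Constraints 1, 5, and 6 give g − n ≥ 0, n − j ≥ -1, j − g ≥ 3.
Adding all 3 inequalities: the left sides telescope to 0, and the right sides sum to 0 + (-1) + 3 = 2. So 0 ≥ 2, which is false.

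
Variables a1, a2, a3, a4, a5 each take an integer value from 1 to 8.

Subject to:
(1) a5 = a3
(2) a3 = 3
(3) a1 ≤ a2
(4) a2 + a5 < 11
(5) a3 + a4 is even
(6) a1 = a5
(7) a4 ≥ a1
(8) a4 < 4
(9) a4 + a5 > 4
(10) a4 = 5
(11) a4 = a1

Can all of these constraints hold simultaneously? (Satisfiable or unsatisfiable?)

Constraint 10 fixes a4 = 5 and constraint 2 fixes a3 = 3. Constraints 1, 6, and 11 give a4 = a1 = a5 = a3, so a4 = a3. But 5 ≠ 3 — contradiction.

Unsatisfiable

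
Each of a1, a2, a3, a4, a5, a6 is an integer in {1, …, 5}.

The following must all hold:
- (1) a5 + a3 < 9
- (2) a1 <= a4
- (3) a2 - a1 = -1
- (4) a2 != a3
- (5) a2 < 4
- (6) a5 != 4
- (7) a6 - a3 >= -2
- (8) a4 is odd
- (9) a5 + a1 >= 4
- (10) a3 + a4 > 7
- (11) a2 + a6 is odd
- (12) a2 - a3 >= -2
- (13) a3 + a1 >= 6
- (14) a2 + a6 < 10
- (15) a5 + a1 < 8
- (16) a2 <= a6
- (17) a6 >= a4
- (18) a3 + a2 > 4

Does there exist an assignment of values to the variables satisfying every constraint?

Satisfiable

Setting (a1, a2, a3, a4, a5, a6) = (3, 2, 4, 5, 3, 5) satisfies everything: constraint 1: a5 + a3 = 7; constraint 3: a2 - a1 = -1; constraint 7: a6 - a3 = 1, and the others follow.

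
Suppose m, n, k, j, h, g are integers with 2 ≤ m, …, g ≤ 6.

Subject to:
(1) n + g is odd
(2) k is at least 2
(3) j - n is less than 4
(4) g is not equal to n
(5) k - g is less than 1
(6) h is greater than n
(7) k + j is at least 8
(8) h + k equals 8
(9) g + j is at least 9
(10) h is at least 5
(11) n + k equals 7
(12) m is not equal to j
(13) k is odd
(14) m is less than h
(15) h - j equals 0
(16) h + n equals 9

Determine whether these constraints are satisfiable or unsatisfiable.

The assignment m = 2, n = 4, k = 3, j = 5, h = 5, g = 5 works:
  constraint 3 holds since j - n = 1.
  constraint 5 holds since k - g = -2.
The rest check out directly.

Satisfiable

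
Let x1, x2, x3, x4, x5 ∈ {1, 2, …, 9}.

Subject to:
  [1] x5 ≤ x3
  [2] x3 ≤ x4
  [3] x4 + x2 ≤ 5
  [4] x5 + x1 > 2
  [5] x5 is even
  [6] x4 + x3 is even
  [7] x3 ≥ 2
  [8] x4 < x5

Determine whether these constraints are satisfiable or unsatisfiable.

Unsatisfiable

Constraints 1, 2, and 8 give x3 ≤ x4, x4 < x5, x5 ≤ x3. Chaining: x3 ≤ x4 < x5 ≤ x3, which forces x3 < x3 — impossible.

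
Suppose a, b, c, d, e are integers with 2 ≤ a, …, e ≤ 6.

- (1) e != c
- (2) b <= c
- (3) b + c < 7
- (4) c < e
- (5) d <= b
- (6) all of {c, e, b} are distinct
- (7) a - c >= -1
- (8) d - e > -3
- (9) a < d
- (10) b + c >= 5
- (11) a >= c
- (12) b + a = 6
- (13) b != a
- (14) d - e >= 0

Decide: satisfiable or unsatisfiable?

Unsatisfiable

Constraints 2, 4, 5, and 14 give e ≤ d, d ≤ b, b ≤ c, c < e. Chaining: e ≤ d ≤ b ≤ c < e, which forces e < e — impossible.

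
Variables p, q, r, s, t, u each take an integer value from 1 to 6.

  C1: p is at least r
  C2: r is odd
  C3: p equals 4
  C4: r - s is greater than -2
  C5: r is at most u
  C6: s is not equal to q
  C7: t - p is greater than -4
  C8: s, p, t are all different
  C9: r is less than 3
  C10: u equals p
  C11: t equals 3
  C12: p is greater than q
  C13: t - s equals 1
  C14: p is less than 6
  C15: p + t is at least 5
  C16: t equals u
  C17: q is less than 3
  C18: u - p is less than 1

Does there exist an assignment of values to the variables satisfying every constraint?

Constraint 11 fixes t = 3 and constraint 3 fixes p = 4. Constraints 10 and 16 give t = u = p, so t = p. But 3 ≠ 4 — contradiction.

Unsatisfiable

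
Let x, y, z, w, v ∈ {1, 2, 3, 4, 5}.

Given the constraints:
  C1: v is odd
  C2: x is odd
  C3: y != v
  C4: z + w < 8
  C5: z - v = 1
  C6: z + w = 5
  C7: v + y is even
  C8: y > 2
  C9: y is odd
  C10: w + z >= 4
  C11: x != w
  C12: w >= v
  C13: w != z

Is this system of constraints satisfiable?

Satisfiable

Take x = 5, y = 5, z = 2, w = 3, v = 1. Then constraint 4: z + w = 5; constraint 5: z - v = 1; constraint 6: z + w = 5, and every other listed constraint is also met.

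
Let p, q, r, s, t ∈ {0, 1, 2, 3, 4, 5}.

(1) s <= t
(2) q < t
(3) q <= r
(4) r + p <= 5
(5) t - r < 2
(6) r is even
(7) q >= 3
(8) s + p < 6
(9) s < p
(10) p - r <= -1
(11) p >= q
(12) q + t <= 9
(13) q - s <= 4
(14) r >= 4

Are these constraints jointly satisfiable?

From constraint 14: r ≥ 4. From constraints 7 and 11: p ≥ q ≥ 3. Hence r + p ≥ 7. But constraint 4 requires r + p ≤ 5, and 5 < 7. Contradiction.

Unsatisfiable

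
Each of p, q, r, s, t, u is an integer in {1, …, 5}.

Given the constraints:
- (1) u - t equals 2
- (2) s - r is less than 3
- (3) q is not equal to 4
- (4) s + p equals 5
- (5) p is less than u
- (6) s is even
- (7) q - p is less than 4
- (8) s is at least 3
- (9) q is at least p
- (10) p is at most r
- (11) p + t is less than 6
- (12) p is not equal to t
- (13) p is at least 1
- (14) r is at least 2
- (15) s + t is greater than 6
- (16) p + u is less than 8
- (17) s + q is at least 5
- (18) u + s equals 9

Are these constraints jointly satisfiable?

One satisfying assignment is p = 1, q = 2, r = 2, s = 4, t = 3, u = 5.
For the less obvious constraints — constraint 1: u - t = 2; constraint 2: s - r = 2 — and the others hold by inspection.

Satisfiable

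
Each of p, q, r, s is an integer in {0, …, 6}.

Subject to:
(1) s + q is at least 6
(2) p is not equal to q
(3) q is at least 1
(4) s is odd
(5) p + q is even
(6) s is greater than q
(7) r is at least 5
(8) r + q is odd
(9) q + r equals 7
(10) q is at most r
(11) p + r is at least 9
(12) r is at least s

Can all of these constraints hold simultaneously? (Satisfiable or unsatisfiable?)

Satisfiable

One satisfying assignment is p = 5, q = 1, r = 6, s = 5.
For the less obvious constraints — constraint 1: s + q = 6; constraint 9: q + r = 7; constraint 11: p + r = 11 — and the others hold by inspection.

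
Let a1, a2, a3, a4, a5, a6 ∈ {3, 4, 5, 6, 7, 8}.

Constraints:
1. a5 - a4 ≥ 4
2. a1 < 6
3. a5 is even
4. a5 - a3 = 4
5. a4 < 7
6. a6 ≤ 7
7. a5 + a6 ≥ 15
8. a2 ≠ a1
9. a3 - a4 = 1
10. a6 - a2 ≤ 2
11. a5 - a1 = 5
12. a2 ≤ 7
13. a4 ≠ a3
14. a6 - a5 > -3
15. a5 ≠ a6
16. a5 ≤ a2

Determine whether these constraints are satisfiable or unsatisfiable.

From constraints 12 and 16: a5 ≤ a2 ≤ 7. From constraint 6: a6 ≤ 7. Hence a5 + a6 ≤ 14. But constraint 7 requires a5 + a6 ≥ 15, and 15 > 14. Contradiction.

Unsatisfiable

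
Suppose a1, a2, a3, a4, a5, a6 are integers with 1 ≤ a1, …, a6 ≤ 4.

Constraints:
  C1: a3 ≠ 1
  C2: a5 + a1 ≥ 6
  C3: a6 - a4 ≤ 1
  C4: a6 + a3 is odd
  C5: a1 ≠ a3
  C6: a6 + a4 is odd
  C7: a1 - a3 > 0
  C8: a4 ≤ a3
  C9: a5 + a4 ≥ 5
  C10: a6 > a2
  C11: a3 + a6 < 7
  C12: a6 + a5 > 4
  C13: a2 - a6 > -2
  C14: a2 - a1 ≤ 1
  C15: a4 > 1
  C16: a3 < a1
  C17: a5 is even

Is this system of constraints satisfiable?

Satisfiable

The assignment a1 = 3, a2 = 2, a3 = 2, a4 = 2, a5 = 4, a6 = 3 works:
  constraint 2 holds since a5 + a1 = 7.
  constraint 3 holds since a6 - a4 = 1.
The rest check out directly.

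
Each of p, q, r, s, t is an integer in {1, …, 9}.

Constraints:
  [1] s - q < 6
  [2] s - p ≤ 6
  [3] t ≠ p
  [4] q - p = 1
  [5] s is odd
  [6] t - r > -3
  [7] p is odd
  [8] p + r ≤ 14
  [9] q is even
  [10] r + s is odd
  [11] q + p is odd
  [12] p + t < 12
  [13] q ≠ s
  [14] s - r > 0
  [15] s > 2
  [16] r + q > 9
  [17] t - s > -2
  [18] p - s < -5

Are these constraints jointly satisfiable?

Satisfiable

Setting (p, q, r, s, t) = (3, 4, 8, 9, 8) satisfies everything: constraint 1: s - q = 5; constraint 2: s - p = 6, and the others follow.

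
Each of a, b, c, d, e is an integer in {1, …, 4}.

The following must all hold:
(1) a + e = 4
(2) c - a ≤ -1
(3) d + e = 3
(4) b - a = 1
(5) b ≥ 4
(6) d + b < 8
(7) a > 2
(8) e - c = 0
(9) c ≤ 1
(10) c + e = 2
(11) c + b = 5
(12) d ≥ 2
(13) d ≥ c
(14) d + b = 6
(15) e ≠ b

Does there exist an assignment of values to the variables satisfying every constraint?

Satisfiable

Setting (a, b, c, d, e) = (3, 4, 1, 2, 1) satisfies everything: constraint 1: a + e = 4; constraint 2: c - a = -2, and the others follow.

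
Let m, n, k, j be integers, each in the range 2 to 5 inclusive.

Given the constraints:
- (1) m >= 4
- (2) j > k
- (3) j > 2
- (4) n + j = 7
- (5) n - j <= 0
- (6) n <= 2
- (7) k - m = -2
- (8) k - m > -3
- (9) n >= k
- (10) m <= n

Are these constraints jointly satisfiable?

Unsatisfiable

From constraints 1 and 10: n ≥ m and m ≥ 4, so n ≥ 4. From constraint 6: n ≤ 2. But 2 < 4, so no value of n works.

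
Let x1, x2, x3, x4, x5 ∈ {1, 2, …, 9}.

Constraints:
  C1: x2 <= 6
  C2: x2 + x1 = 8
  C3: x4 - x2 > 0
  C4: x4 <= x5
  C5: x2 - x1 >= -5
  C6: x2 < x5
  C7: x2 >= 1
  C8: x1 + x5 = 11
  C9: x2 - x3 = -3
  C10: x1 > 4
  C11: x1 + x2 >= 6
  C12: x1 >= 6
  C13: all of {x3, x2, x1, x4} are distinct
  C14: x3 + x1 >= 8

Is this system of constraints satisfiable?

One satisfying assignment is x1 = 6, x2 = 2, x3 = 5, x4 = 4, x5 = 5.
For the less obvious constraints — constraint 2: x2 + x1 = 8; constraint 3: x4 - x2 = 2; constraint 5: x2 - x1 = -4 — and the others hold by inspection.

Satisfiable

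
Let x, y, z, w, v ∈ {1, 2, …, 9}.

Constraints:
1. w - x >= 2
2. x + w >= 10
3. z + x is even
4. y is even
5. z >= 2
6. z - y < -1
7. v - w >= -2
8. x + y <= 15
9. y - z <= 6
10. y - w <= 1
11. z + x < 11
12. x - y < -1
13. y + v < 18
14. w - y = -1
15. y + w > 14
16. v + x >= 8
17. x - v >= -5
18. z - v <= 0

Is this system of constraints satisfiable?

Satisfiable

The assignment x = 4, y = 8, z = 4, w = 7, v = 7 works:
  constraint 1 holds since w - x = 3.
  constraint 2 holds since x + w = 11.
The rest check out directly.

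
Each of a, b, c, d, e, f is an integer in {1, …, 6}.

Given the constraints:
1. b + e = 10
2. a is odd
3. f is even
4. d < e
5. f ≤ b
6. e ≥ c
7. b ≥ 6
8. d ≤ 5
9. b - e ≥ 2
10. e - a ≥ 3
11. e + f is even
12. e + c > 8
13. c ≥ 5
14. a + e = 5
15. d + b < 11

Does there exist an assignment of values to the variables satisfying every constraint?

From constraint 7: b ≥ 6. From constraints 6 and 13: e ≥ c ≥ 5. Hence b + e ≥ 11. But constraint 1 requires b + e = 10, and 10 < 11. Contradiction.

Unsatisfiable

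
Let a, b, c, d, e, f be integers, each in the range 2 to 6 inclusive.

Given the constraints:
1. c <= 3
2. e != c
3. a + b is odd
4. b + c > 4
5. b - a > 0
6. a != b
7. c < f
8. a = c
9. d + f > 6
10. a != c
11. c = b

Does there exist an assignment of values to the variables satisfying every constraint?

Unsatisfiable

From constraints 8 and 11, a = c = b, so a = b. But constraint 6 says a ≠ b. Contradiction.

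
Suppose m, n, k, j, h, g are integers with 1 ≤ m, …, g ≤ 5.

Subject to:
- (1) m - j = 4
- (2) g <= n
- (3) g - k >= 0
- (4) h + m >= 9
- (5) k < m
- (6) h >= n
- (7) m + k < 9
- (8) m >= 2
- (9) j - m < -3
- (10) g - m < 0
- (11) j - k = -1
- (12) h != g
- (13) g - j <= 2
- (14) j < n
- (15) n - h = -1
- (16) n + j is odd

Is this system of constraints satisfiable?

Satisfiable

Setting (m, n, k, j, h, g) = (5, 4, 2, 1, 5, 2) satisfies everything: constraint 1: m - j = 4; constraint 3: g - k = 0; constraint 4: h + m = 10, and the others follow.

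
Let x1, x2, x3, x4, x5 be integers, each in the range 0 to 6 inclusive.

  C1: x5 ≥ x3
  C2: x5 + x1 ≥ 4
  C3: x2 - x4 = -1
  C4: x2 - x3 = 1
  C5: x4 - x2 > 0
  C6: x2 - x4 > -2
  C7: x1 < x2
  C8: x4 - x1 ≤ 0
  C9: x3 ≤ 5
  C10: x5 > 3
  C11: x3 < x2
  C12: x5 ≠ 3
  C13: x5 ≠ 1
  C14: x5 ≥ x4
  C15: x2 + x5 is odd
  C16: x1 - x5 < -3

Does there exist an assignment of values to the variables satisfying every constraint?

Unsatisfiable

Constraints 5, 7, and 8 give x4 ≤ x1, x1 < x2, x2 < x4. Chaining: x4 ≤ x1 < x2 < x4, which forces x4 < x4 — impossible.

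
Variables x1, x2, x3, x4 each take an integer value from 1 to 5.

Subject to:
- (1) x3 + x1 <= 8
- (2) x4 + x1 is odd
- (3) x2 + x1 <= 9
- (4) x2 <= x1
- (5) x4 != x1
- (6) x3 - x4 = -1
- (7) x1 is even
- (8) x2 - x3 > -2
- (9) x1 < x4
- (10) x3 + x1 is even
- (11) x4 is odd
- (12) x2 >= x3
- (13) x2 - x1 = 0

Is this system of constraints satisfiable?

One satisfying assignment is x1 = 4, x2 = 4, x3 = 4, x4 = 5.
For the less obvious constraints — constraint 1: x3 + x1 = 8; constraint 3: x2 + x1 = 8; constraint 6: x3 - x4 = -1 — and the others hold by inspection.

Satisfiable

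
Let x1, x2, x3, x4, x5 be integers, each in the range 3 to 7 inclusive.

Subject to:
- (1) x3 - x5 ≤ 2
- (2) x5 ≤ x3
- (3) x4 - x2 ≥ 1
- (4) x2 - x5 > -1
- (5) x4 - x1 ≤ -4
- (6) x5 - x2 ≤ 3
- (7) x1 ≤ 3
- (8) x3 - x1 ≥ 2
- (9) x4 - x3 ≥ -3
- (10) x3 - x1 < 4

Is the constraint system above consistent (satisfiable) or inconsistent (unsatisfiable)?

Unsatisfiable

Constraints 1, 3, 5, 6, and 8 give x4 − x2 ≥ 1, x2 − x5 ≥ -3, x5 − x3 ≥ -2, x3 − x1 ≥ 2, x1 − x4 ≥ 4.
Adding all 5 inequalities: the left sides telescope to 0, and the right sides sum to 1 + (-3) + (-2) + 2 + 4 = 2. So 0 ≥ 2, which is false.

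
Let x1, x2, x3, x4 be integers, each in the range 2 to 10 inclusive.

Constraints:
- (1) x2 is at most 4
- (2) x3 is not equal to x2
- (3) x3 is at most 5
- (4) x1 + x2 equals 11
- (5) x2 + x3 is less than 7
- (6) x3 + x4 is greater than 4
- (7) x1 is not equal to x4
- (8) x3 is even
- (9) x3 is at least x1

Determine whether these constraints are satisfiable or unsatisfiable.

From constraints 3 and 9: x1 ≤ x3 ≤ 5. From constraint 1: x2 ≤ 4. Hence x1 + x2 ≤ 9. But constraint 4 requires x1 + x2 = 11, and 11 > 9. Contradiction.

Unsatisfiable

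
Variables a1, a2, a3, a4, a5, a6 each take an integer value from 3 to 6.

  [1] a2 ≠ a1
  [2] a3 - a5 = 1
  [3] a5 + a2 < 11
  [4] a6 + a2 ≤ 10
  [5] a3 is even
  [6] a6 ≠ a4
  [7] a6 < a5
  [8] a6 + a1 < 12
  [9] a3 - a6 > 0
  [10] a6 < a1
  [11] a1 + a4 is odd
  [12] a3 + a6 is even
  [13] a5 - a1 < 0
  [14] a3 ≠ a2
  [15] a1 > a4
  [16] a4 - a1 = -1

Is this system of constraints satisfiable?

Setting (a1, a2, a3, a4, a5, a6) = (6, 5, 6, 5, 5, 4) satisfies everything: constraint 2: a3 - a5 = 1; constraint 3: a5 + a2 = 10; constraint 4: a6 + a2 = 9, and the others follow.

Satisfiable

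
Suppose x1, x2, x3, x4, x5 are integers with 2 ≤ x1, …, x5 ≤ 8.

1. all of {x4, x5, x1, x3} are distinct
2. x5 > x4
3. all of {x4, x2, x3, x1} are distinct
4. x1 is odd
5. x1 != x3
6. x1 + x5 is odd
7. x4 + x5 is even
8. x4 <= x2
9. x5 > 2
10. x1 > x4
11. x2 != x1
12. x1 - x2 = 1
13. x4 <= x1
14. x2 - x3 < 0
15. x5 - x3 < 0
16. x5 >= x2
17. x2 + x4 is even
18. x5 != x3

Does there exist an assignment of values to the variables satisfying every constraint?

One satisfying assignment is x1 = 5, x2 = 4, x3 = 7, x4 = 2, x5 = 6.
For the less obvious constraints — constraint 12: x1 - x2 = 1; constraint 14: x2 - x3 = -3 — and the others hold by inspection.

Satisfiable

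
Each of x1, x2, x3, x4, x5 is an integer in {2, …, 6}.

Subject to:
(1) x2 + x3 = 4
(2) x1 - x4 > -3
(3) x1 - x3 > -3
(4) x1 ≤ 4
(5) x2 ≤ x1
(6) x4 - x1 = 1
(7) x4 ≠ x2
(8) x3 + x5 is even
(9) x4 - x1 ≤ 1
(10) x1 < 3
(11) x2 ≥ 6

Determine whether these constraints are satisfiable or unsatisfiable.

From constraints 5 and 11: x1 ≥ x2 and x2 ≥ 6, so x1 ≥ 6. From constraint 4: x1 ≤ 4. But 4 < 6, so no value of x1 works.

Unsatisfiable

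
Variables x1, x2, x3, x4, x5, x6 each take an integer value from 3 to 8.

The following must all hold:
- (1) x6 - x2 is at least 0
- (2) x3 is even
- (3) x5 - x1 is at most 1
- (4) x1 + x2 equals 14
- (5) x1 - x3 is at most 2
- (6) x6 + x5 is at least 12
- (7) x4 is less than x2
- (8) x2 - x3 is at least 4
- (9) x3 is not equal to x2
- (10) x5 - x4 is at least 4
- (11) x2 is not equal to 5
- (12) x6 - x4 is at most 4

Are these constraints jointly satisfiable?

Constraints 1, 3, 5, 8, 10, and 12 give x6 − x2 ≥ 0, x2 − x3 ≥ 4, x3 − x1 ≥ -2, x1 − x5 ≥ -1, x5 − x4 ≥ 4, x4 − x6 ≥ -4.
Adding all 6 inequalities: the left sides telescope to 0, and the right sides sum to 0 + 4 + (-2) + (-1) + 4 + (-4) = 1. So 0 ≥ 1, which is false.

Unsatisfiable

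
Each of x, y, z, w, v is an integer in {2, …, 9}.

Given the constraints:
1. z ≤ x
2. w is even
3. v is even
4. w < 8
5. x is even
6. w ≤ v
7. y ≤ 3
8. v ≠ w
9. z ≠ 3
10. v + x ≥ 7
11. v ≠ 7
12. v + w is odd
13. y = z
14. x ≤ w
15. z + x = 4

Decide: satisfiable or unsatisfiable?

Unsatisfiable

Constraint 3 makes v even and constraint 2 makes w even, so v + w must be even. Constraint 12 says v + w is odd — contradiction.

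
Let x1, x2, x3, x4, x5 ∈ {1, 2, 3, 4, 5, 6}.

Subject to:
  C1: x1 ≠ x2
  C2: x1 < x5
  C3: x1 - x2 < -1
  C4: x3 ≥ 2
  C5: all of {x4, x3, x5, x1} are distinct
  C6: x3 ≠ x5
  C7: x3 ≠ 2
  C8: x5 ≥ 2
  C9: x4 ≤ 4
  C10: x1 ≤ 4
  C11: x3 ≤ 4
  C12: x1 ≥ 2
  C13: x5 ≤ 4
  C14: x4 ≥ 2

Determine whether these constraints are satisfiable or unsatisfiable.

Unsatisfiable

Constraints 4, 8, 9, 10, 11, 12, 13, and 14 confine each of x4, x3, x5, x1 to the 3 values {2, …, 4}.
Constraint 5 requires all 4 of them to be distinct, but only 3 values are available — impossible by the pigeonhole principle.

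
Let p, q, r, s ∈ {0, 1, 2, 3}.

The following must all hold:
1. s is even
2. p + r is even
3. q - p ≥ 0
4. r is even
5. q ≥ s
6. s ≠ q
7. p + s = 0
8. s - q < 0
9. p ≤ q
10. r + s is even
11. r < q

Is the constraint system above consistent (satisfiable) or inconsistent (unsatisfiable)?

One satisfying assignment is p = 0, q = 1, r = 0, s = 0.
For the less obvious constraints — constraint 3: q - p = 1; constraint 7: p + s = 0; constraint 8: s - q = -1 — and the others hold by inspection.

Satisfiable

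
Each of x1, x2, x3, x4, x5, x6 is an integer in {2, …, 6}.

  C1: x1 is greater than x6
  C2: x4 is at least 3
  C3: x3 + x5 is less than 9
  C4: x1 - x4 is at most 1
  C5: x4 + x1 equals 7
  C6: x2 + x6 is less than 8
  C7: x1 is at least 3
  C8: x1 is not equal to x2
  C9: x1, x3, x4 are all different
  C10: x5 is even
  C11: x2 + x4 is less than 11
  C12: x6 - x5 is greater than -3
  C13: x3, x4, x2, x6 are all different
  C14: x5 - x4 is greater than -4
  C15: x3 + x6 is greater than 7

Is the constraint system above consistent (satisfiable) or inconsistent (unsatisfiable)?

Setting (x1, x2, x3, x4, x5, x6) = (3, 5, 6, 4, 2, 2) satisfies everything: constraint 3: x3 + x5 = 8; constraint 4: x1 - x4 = -1, and the others follow.

Satisfiable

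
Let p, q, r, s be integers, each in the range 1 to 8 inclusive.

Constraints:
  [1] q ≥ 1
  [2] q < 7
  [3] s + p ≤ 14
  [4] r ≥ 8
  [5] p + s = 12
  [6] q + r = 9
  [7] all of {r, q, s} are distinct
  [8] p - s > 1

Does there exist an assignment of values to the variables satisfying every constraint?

One satisfying assignment is p = 7, q = 1, r = 8, s = 5.
For the less obvious constraints — constraint 3: s + p = 12; constraint 5: p + s = 12 — and the others hold by inspection.

Satisfiable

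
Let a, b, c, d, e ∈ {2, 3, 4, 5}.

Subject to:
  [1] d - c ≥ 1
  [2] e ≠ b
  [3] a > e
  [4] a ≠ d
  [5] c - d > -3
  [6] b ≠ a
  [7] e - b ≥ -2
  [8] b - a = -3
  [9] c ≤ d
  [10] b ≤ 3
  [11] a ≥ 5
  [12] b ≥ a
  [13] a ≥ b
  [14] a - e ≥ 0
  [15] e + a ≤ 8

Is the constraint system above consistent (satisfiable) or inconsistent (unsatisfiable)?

Unsatisfiable

From constraints 11 and 12: b ≥ a and a ≥ 5, so b ≥ 5. From constraint 10: b ≤ 3. But 3 < 5, so no value of b works.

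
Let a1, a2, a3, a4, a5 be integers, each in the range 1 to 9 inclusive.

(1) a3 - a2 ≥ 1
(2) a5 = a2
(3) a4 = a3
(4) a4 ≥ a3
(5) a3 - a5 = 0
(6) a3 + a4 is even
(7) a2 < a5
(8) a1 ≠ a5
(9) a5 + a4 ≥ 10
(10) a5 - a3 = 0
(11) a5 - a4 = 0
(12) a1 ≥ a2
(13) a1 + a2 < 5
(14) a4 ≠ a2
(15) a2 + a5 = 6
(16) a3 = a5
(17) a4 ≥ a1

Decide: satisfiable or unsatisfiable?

From constraints 2, 3, and 16, a4 = a3 = a5 = a2, so a4 = a2. But constraint 14 says a4 ≠ a2. Contradiction.

Unsatisfiable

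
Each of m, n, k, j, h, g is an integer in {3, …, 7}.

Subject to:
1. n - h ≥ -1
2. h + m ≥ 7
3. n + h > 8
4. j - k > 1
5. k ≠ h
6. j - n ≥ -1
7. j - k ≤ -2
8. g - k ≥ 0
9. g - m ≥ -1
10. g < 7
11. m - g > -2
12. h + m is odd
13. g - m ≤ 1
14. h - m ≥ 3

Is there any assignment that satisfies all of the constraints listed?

Unsatisfiable

Constraints 1, 6, 7, 8, 13, and 14 give h − m ≥ 3, m − g ≥ -1, g − k ≥ 0, k − j ≥ 2, j − n ≥ -1, n − h ≥ -1.
Adding all 6 inequalities: the left sides telescope to 0, and the right sides sum to 3 + (-1) + 0 + 2 + (-1) + (-1) = 2. So 0 ≥ 2, which is false.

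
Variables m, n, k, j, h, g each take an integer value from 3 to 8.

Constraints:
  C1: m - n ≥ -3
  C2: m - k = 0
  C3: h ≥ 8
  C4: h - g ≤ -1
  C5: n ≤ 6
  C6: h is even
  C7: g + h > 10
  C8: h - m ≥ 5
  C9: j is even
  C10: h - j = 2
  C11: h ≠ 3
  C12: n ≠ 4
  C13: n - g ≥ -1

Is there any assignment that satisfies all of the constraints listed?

Constraints 1, 4, 8, and 13 give m − n ≥ -3, n − g ≥ -1, g − h ≥ 1, h − m ≥ 5.
Adding all 4 inequalities: the left sides telescope to 0, and the right sides sum to (-3) + (-1) + 1 + 5 = 2. So 0 ≥ 2, which is false.

Unsatisfiable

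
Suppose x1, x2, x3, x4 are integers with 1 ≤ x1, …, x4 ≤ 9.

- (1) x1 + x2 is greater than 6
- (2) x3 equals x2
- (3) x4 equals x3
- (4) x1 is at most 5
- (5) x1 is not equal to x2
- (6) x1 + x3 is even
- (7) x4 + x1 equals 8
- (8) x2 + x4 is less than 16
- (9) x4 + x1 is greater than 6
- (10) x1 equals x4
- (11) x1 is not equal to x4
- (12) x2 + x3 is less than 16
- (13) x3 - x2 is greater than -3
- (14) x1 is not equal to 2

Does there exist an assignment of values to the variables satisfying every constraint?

From constraints 2, 3, and 10, x1 = x4 = x3 = x2, so x1 = x2. But constraint 5 says x1 ≠ x2. Contradiction.

Unsatisfiable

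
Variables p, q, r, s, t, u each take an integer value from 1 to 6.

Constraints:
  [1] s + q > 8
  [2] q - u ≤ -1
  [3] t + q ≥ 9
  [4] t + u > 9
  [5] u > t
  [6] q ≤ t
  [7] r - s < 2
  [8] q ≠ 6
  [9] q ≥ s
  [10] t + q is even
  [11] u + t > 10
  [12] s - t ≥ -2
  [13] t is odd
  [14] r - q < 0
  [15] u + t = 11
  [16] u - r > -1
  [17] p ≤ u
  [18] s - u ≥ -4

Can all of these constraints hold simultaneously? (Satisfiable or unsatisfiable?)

One satisfying assignment is p = 2, q = 5, r = 4, s = 4, t = 5, u = 6.
For the less obvious constraints — constraint 1: s + q = 9; constraint 2: q - u = -1 — and the others hold by inspection.

Satisfiable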